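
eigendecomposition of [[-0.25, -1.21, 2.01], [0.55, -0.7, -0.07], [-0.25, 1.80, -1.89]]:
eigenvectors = [[(0.73+0j),(0.73-0j),(0.74+0j)],[(-0.19-0.27j),-0.19+0.27j,0.54+0.00j],[-0.54+0.24j,-0.54-0.24j,0.41+0.00j]]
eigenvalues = [(-1.42+1.12j), (-1.42-1.12j), (-0+0j)]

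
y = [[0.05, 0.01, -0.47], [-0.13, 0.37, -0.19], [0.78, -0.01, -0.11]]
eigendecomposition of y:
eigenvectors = [[(0.08+0.59j), 0.08-0.59j, (0.02+0j)], [0.03+0.24j, (0.03-0.24j), 1.00+0.00j], [0.77+0.00j, 0.77-0.00j, 0.01+0.00j]]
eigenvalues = [(-0.03+0.6j), (-0.03-0.6j), (0.37+0j)]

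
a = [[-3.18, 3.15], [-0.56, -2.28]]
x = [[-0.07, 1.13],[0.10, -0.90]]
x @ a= [[-0.41,  -2.8],[0.19,  2.37]]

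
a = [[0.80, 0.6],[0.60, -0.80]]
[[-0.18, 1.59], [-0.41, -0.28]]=a @ [[-0.39, 1.10], [0.22, 1.18]]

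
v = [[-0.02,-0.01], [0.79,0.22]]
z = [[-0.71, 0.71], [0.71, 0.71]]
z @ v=[[0.58, 0.16], [0.55, 0.15]]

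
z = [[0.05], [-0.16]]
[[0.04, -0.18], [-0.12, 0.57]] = z@[[0.78, -3.59]]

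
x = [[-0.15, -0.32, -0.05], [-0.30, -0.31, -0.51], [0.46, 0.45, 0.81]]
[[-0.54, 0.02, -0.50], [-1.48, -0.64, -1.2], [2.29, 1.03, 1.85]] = x @ [[-1.25, 2.68, 2.86], [1.9, -1.4, 0.14], [2.48, 0.53, 0.58]]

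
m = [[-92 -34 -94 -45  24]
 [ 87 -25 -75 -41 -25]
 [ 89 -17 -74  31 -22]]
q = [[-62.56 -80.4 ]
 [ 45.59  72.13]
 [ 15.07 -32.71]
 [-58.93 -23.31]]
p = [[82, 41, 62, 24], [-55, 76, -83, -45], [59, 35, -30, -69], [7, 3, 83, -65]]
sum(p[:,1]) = 155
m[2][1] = -17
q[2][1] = -32.71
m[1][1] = -25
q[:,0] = [-62.56, 45.59, 15.07, -58.93]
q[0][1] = -80.4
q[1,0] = 45.59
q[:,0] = [-62.56, 45.59, 15.07, -58.93]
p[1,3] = -45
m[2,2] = -74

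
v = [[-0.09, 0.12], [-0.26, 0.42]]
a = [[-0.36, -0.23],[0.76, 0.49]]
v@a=[[0.12, 0.08], [0.41, 0.27]]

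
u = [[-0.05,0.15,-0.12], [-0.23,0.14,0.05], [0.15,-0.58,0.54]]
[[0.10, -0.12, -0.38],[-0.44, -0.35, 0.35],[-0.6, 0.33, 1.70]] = u@[[0.46,-0.46,-2.17], [-1.41,-2.56,-1.75], [-2.76,-2.01,1.87]]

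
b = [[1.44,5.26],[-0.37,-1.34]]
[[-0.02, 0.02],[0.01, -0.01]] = b@[[0.02, -0.02], [-0.01, 0.01]]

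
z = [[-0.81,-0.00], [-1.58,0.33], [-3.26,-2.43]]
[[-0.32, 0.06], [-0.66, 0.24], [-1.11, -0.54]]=z @ [[0.4, -0.08], [-0.08, 0.33]]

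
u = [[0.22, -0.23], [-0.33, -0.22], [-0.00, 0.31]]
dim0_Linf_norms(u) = [0.33, 0.31]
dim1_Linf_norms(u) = [0.23, 0.33, 0.31]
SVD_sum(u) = [[-0.05, -0.11],  [-0.14, -0.31],  [0.11, 0.26]] + [[0.27, -0.12], [-0.19, 0.09], [-0.11, 0.05]]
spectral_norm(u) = 0.46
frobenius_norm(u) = 0.60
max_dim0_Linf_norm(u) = 0.33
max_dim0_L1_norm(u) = 0.76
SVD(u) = [[-0.27, 0.77],[-0.74, -0.55],[0.62, -0.33]] @ diag([0.4550997628287847, 0.38416689846105156]) @ [[0.4, 0.91], [0.91, -0.4]]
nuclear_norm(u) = 0.84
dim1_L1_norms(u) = [0.45, 0.55, 0.31]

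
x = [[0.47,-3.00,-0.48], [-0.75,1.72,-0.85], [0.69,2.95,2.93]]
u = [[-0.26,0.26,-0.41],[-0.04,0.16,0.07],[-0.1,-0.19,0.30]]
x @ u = [[0.05, -0.27, -0.55], [0.21, 0.24, 0.17], [-0.59, 0.09, 0.8]]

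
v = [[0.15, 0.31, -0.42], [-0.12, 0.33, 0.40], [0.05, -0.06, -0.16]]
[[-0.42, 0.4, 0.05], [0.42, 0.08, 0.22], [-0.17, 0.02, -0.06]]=v @ [[-0.79, -0.26, -0.48], [0.07, 0.74, 0.45], [0.76, -0.49, 0.04]]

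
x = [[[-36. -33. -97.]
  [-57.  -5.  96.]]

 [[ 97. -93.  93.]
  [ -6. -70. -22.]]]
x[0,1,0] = -57.0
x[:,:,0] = [[-36.0, -57.0], [97.0, -6.0]]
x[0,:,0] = [-36.0, -57.0]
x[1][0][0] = 97.0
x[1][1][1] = -70.0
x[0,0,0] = -36.0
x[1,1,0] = -6.0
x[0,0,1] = -33.0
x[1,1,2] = -22.0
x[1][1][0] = -6.0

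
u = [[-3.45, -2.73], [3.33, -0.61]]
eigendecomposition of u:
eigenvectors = [[0.32-0.59j, (0.32+0.59j)], [(-0.74+0j), (-0.74-0j)]]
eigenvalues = [(-2.03+2.66j), (-2.03-2.66j)]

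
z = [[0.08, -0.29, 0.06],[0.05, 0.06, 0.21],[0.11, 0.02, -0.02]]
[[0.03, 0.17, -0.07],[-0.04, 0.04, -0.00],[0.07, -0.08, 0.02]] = z@[[0.55,-0.52,0.16], [-0.02,-0.64,0.25], [-0.3,0.49,-0.11]]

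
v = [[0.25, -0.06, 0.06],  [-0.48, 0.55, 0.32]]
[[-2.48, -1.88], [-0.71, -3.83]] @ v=[[0.28,  -0.89,  -0.75], [1.66,  -2.06,  -1.27]]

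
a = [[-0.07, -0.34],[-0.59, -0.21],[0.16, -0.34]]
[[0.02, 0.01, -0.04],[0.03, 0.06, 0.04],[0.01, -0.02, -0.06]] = a@[[-0.04,-0.10,-0.11], [-0.05,0.0,0.13]]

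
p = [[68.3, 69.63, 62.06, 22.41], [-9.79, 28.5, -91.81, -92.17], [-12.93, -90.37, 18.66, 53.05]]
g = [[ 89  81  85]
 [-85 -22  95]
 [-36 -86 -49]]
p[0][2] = 62.06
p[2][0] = -12.93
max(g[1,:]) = 95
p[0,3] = 22.41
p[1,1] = 28.5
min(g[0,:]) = 81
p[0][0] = 68.3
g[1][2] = 95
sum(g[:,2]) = 131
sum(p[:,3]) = -16.710000000000008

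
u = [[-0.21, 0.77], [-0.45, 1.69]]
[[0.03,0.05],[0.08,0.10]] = u @ [[0.02, 0.03],[0.05, 0.07]]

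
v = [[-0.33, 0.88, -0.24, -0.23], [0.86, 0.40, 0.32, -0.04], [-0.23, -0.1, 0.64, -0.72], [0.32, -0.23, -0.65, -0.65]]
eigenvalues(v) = [(-0.95+0.31j), (-0.95-0.31j), (0.98+0.19j), (0.98-0.19j)]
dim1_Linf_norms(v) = [0.88, 0.86, 0.72, 0.65]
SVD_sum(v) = [[0.02,0.01,0.00,0.00],[0.88,0.37,0.03,0.05],[-0.25,-0.1,-0.01,-0.01],[0.14,0.06,0.00,0.01]] + [[-0.09,0.18,0.14,0.21], [-0.03,0.05,0.04,0.06], [0.05,-0.09,-0.08,-0.11], [0.26,-0.51,-0.42,-0.60]] + [[-0.26, 0.69, -0.29, -0.5], [0.0, -0.01, 0.0, 0.01], [-0.05, 0.13, -0.05, -0.10], [-0.08, 0.21, -0.09, -0.15]] + [[-0.00, 0.0, -0.1, 0.06], [0.01, -0.01, 0.25, -0.16], [0.02, -0.04, 0.78, -0.5], [-0.00, 0.01, -0.15, 0.10]]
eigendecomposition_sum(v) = [[(-0.32+0.11j),0.21-0.09j,-0.11-0.13j,(-0.11-0.36j)],[(0.22-0.05j),(-0.14+0.05j),(0.06+0.1j),0.04+0.25j],[(-0.01+0.17j),(-0.01-0.11j),(-0.08+0.03j),-0.19-0.02j],[0.13+0.36j,-0.11-0.23j,(-0.15+0.12j),(-0.4+0.13j)]] + [[(-0.32-0.11j), (0.21+0.09j), -0.11+0.13j, -0.11+0.36j], [0.22+0.05j, (-0.14-0.05j), (0.06-0.1j), (0.04-0.25j)], [-0.01-0.17j, -0.01+0.11j, (-0.08-0.03j), (-0.19+0.02j)], [0.13-0.36j, -0.11+0.23j, (-0.15-0.12j), -0.40-0.13j]] + [[(0.16+0.03j), 0.23-0.03j, -0.01-0.26j, (-0.01+0.11j)], [0.21+0.11j, (0.34+0.06j), (0.1-0.36j), (-0.06+0.15j)], [(-0.11+0.23j), -0.04+0.38j, 0.40+0.08j, -0.17-0.06j], [0.03-0.11j, (-0-0.17j), (-0.18-0.01j), 0.08+0.02j]] + [[(0.16-0.03j), (0.23+0.03j), (-0.01+0.26j), -0.01-0.11j], [0.21-0.11j, 0.34-0.06j, 0.10+0.36j, -0.06-0.15j], [-0.11-0.23j, -0.04-0.38j, 0.40-0.08j, -0.17+0.06j], [(0.03+0.11j), -0.00+0.17j, -0.18+0.01j, 0.08-0.02j]]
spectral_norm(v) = 1.00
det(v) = 0.99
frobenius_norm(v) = 2.00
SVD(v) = [[0.02, -0.32, -0.94, 0.12], [0.95, -0.1, 0.02, -0.29], [-0.27, 0.17, -0.18, -0.93], [0.15, 0.93, -0.29, 0.18]] @ diag([1.002492149997642, 1.0006443511183691, 0.9964937524855316, 0.9946459536062601]) @ [[0.92, 0.39, 0.03, 0.05], [0.28, -0.55, -0.45, -0.65], [0.27, -0.74, 0.31, 0.53], [-0.02, 0.04, -0.84, 0.54]]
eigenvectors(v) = [[(0.02-0.58j), (0.02+0.58j), -0.10-0.39j, (-0.1+0.39j)], [(-0.05+0.38j), (-0.05-0.38j), (0.04-0.59j), (0.04+0.59j)], [-0.27-0.11j, -0.27+0.11j, 0.64+0.00j, (0.64-0j)], [(-0.65+0j), -0.65-0.00j, -0.28+0.04j, -0.28-0.04j]]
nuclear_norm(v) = 3.99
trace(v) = 0.06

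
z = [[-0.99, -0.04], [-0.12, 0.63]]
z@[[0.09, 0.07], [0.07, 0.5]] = [[-0.09, -0.09], [0.03, 0.31]]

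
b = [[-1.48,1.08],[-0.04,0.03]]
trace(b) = -1.45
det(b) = -0.00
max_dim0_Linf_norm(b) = 1.48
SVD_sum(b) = [[-1.48,1.08], [-0.04,0.03]] + [[-0.00, -0.0], [0.00, 0.0]]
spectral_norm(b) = 1.83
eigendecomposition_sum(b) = [[-1.48, 1.08], [-0.04, 0.03]] + [[-0.0, 0.00], [-0.00, 0.0]]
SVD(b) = [[-1.00, -0.03], [-0.03, 1.00]] @ diag([1.8328392104435163, 0.0006547219162283299]) @ [[0.81,-0.59],[0.59,0.81]]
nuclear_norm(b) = 1.83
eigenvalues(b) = [-1.45, 0.0]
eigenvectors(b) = [[-1.0, -0.59], [-0.03, -0.81]]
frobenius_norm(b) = 1.83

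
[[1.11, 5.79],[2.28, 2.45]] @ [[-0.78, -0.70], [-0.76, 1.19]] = [[-5.27,6.11], [-3.64,1.32]]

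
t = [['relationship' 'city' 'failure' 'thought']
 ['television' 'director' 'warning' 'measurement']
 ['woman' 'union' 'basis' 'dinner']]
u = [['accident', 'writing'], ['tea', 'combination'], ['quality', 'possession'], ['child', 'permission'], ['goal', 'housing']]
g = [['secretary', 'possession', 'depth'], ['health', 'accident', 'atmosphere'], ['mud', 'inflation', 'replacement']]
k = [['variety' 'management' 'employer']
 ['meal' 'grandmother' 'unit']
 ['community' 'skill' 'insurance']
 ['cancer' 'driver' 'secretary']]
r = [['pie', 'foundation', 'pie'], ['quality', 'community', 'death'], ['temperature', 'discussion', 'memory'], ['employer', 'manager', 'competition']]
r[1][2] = 'death'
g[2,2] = 'replacement'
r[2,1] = 'discussion'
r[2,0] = 'temperature'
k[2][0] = 'community'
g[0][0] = 'secretary'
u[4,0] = 'goal'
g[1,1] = 'accident'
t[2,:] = ['woman', 'union', 'basis', 'dinner']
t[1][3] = 'measurement'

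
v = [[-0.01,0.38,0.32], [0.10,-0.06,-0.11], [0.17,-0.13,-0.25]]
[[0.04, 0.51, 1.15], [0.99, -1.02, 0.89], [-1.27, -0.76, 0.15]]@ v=[[0.25, -0.16, -0.33], [0.04, 0.32, 0.21], [-0.04, -0.46, -0.36]]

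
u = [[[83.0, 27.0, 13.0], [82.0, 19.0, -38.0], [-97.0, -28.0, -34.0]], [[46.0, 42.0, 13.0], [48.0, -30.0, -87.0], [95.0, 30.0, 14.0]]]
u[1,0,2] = 13.0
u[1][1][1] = -30.0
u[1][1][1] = -30.0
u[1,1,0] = 48.0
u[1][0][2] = 13.0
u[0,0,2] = 13.0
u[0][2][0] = -97.0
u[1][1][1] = -30.0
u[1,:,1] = [42.0, -30.0, 30.0]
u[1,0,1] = 42.0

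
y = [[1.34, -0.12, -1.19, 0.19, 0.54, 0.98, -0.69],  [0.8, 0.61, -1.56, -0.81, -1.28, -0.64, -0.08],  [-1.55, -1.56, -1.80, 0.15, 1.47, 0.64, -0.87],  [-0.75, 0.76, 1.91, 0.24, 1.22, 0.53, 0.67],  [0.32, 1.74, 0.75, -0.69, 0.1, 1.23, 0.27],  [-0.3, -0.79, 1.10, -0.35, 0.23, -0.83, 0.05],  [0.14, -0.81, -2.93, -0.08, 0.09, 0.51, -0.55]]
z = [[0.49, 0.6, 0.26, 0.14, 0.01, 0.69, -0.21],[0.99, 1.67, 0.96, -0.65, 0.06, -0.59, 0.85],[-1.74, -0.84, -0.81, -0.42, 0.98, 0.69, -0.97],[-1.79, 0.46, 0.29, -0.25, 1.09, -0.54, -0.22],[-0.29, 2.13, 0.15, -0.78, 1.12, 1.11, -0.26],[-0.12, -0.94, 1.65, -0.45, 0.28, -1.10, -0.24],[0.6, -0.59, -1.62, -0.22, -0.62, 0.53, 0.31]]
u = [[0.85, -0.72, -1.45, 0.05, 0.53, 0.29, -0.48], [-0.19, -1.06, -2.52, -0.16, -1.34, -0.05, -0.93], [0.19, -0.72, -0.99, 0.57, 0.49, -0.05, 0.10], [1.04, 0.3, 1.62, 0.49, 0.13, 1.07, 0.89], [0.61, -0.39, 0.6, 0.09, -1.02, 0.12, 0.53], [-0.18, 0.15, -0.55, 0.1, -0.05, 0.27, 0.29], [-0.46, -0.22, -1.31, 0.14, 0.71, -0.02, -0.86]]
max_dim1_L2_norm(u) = 3.19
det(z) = -0.00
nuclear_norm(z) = 12.31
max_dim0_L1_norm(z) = 7.23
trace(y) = -0.89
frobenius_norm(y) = 6.93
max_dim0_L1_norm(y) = 11.24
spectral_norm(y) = 5.04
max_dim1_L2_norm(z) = 2.79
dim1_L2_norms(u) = [1.99, 3.19, 1.45, 2.45, 1.49, 0.73, 1.8]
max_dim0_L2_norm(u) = 3.8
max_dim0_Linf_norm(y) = 2.93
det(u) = -0.01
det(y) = 6.92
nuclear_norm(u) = 10.30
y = z + u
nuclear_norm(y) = 14.24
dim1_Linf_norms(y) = [1.34, 1.56, 1.8, 1.91, 1.74, 1.1, 2.93]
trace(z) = 1.43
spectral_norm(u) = 4.35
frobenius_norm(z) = 6.05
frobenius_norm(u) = 5.31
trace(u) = -2.32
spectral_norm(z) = 3.60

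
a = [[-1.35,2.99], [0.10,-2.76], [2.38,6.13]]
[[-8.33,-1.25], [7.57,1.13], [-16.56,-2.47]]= a@[[0.1, 0.02], [-2.74, -0.41]]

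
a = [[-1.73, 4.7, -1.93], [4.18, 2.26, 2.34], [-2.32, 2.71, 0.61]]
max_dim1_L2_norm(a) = 5.37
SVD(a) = [[-0.83,-0.19,-0.52], [0.19,-0.98,0.05], [-0.52,-0.06,0.85]] @ diag([6.229024386666156, 5.26426923319587, 1.8570742125035462]) @ [[0.55, -0.79, 0.28], [-0.69, -0.62, -0.37], [-0.47, -0.01, 0.88]]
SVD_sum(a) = [[-2.87, 4.07, -1.45], [0.66, -0.93, 0.33], [-1.79, 2.54, -0.90]] + [[0.69,0.62,0.37], [3.57,3.2,1.93], [0.21,0.19,0.11]] + [[0.45, 0.01, -0.86],[-0.04, -0.00, 0.08],[-0.74, -0.02, 1.40]]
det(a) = -60.90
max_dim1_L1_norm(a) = 8.78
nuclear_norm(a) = 13.35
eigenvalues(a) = [-6.09, 1.86, 5.37]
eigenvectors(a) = [[0.74, -0.49, 0.49], [-0.50, -0.01, 0.84], [0.46, 0.87, 0.24]]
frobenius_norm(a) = 8.36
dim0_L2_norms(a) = [5.08, 5.88, 3.09]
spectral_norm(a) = 6.23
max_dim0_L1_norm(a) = 9.67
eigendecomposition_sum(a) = [[-3.32, 2.45, -1.81], [2.23, -1.65, 1.22], [-2.05, 1.52, -1.12]] + [[0.46, -0.04, -0.79],[0.01, -0.00, -0.02],[-0.82, 0.08, 1.41]] + [[1.13, 2.29, 0.67], [1.93, 3.92, 1.14], [0.55, 1.11, 0.32]]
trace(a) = 1.14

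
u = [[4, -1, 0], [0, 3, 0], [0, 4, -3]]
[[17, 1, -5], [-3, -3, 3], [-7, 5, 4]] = u @ [[4, 0, -1], [-1, -1, 1], [1, -3, 0]]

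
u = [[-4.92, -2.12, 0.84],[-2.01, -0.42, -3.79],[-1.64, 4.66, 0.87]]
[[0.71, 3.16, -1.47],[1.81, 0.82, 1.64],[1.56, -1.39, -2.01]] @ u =[[-7.43, -9.68, -12.66], [-13.24, 3.46, -0.16], [-1.58, -12.09, 4.83]]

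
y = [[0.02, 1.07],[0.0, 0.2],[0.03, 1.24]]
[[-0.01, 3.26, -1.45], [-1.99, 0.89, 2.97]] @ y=[[-0.04, -1.16],[0.05, 1.73]]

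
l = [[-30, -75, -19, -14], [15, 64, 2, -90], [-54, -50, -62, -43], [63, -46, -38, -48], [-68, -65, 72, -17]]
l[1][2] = 2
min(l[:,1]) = -75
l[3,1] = -46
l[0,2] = -19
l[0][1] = -75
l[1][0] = 15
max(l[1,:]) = 64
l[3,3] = -48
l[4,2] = 72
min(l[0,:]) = -75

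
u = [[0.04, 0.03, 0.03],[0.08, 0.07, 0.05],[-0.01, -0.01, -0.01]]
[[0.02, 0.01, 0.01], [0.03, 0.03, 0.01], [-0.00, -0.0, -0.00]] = u @ [[0.24,0.19,0.02], [0.19,0.15,0.02], [0.02,0.02,0.15]]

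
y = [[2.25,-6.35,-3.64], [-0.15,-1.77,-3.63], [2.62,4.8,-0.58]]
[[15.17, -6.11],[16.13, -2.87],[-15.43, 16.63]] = y@[[-3.60, 2.54], [-1.67, 2.04], [-3.48, -0.31]]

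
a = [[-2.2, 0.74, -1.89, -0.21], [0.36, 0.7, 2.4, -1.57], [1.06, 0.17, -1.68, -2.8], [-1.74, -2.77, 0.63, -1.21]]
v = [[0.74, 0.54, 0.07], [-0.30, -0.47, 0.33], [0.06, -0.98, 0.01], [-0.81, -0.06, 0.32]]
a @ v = [[-1.79, 0.33, 0.00],[1.47, -2.39, -0.22],[2.9, 2.31, -0.78],[0.56, -0.18, -1.42]]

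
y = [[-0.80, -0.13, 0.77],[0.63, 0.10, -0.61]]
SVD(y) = [[-0.78, 0.62], [0.62, 0.78]] @ diag([1.424356510086886, 0.002920988378316201]) @ [[0.71, 0.12, -0.69], [-0.43, -0.71, -0.56]]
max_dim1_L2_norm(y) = 1.12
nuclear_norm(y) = 1.43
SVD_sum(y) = [[-0.80, -0.13, 0.77], [0.63, 0.10, -0.61]] + [[-0.00, -0.0, -0.00], [-0.00, -0.00, -0.00]]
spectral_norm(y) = 1.42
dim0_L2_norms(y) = [1.02, 0.16, 0.98]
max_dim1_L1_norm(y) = 1.7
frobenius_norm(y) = 1.42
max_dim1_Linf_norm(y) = 0.8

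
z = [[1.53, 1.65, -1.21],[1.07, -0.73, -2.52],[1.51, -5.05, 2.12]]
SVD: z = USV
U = [[-0.29, 0.46, -0.84], [-0.04, 0.87, 0.49], [0.96, 0.18, -0.24]]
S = [5.91, 3.14, 1.44]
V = [[0.16, -0.89, 0.42], [0.61, -0.25, -0.76], [-0.78, -0.38, -0.5]]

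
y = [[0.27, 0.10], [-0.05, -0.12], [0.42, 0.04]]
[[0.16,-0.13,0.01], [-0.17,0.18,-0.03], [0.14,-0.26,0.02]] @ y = [[0.05, 0.03], [-0.07, -0.04], [0.06, 0.05]]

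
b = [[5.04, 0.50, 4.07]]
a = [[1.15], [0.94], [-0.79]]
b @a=[[3.05]]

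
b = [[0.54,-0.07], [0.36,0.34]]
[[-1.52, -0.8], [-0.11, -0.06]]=b @ [[-2.52, -1.33], [2.34, 1.24]]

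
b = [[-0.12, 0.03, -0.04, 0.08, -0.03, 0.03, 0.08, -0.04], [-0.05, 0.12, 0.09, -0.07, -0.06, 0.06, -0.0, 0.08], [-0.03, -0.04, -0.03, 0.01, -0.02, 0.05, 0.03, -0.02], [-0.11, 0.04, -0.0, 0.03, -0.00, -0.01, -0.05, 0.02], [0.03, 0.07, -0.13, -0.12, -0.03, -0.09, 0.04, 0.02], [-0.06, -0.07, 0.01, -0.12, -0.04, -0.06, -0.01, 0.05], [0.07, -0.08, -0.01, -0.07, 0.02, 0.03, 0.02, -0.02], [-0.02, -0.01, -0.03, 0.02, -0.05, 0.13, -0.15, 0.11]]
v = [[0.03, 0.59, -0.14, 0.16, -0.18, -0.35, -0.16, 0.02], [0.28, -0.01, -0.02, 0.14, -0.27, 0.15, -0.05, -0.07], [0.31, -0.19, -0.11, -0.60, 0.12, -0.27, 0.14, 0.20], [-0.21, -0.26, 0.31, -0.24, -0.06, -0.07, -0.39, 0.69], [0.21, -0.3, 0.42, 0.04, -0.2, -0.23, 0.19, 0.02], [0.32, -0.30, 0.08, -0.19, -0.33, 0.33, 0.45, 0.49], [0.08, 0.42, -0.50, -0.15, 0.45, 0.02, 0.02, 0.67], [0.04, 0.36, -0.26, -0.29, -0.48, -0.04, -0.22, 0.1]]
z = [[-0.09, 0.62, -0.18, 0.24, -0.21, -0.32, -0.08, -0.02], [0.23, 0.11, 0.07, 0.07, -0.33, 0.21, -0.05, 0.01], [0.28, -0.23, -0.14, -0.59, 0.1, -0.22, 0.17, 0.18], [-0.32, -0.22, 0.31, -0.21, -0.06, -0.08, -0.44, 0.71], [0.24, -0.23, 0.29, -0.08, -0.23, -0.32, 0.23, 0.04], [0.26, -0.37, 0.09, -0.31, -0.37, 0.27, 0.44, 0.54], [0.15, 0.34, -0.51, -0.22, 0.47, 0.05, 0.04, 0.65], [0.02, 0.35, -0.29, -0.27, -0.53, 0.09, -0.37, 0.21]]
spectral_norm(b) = 0.28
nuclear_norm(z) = 5.84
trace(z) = -0.04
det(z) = 0.00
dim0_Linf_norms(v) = [0.32, 0.59, 0.5, 0.6, 0.48, 0.35, 0.45, 0.69]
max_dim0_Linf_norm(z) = 0.71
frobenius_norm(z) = 2.40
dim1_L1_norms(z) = [1.76, 1.08, 1.91, 2.35, 1.66, 2.65, 2.43, 2.13]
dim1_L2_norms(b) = [0.18, 0.21, 0.09, 0.13, 0.22, 0.18, 0.14, 0.24]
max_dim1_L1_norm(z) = 2.65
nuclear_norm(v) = 5.63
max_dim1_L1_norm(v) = 2.49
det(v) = -0.00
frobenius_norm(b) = 0.50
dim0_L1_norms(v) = [1.48, 2.43, 1.84, 1.81, 2.09, 1.46, 1.62, 2.26]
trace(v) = -0.08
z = b + v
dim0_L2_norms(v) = [0.61, 0.97, 0.79, 0.78, 0.84, 0.62, 0.7, 1.1]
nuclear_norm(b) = 1.23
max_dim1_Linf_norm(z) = 0.71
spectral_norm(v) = 1.26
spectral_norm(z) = 1.36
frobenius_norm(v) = 2.31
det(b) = 0.00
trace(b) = 0.04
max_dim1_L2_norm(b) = 0.24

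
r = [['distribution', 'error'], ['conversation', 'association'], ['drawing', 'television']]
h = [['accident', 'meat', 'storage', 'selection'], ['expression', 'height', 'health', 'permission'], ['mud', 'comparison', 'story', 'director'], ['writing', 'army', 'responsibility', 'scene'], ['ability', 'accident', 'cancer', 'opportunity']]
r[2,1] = 'television'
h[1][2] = 'health'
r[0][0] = 'distribution'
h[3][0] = 'writing'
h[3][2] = 'responsibility'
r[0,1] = 'error'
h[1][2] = 'health'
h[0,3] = 'selection'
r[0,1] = 'error'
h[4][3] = 'opportunity'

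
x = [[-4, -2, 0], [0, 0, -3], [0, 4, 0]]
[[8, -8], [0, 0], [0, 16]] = x@[[-2, 0], [0, 4], [0, 0]]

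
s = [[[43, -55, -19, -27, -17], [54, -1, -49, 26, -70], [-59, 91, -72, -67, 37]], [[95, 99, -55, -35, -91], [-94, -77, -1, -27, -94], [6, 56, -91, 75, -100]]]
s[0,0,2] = -19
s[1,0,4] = -91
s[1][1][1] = -77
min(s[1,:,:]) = -100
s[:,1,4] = [-70, -94]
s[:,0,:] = [[43, -55, -19, -27, -17], [95, 99, -55, -35, -91]]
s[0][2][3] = -67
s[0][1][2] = -49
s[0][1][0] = 54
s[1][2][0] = 6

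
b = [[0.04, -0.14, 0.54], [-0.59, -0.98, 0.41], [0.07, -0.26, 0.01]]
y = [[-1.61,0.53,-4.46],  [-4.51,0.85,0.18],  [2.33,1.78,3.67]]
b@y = [[1.83, 0.86, 1.78], [6.32, -0.42, 3.96], [1.08, -0.17, -0.32]]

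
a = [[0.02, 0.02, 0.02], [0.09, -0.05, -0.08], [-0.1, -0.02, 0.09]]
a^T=[[0.02, 0.09, -0.1],  [0.02, -0.05, -0.02],  [0.02, -0.08, 0.09]]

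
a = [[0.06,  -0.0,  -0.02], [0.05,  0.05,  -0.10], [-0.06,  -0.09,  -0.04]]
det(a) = -0.00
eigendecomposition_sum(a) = [[0.02, 0.01, -0.01], [0.11, 0.07, -0.05], [-0.07, -0.04, 0.03]] + [[0.04, -0.01, -0.00], [-0.05, 0.01, 0.00], [0.02, -0.0, -0.00]] + [[-0.0, -0.01, -0.01], [-0.01, -0.03, -0.05], [-0.01, -0.04, -0.07]]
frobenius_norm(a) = 0.18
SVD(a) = [[-0.34, 0.08, -0.94],[-0.76, 0.57, 0.32],[0.56, 0.82, -0.13]] @ diag([0.1406848539893545, 0.1030505010063716, 0.04345533454398695]) @ [[-0.65, -0.63, 0.43], [-0.16, -0.44, -0.88], [-0.74, 0.64, -0.19]]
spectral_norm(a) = 0.14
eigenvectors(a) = [[0.17, 0.62, 0.1], [0.84, -0.72, 0.52], [-0.52, 0.31, 0.85]]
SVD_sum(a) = [[0.03, 0.03, -0.02], [0.07, 0.07, -0.05], [-0.05, -0.05, 0.03]] + [[-0.0, -0.00, -0.01], [-0.01, -0.03, -0.05], [-0.01, -0.04, -0.07]] + [[0.03, -0.03, 0.01], [-0.01, 0.01, -0.00], [0.00, -0.0, 0.00]]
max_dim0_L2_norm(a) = 0.11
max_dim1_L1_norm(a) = 0.2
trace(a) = 0.07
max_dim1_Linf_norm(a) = 0.1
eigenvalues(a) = [0.12, 0.05, -0.1]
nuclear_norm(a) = 0.29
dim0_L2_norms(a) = [0.1, 0.1, 0.11]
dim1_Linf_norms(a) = [0.06, 0.1, 0.09]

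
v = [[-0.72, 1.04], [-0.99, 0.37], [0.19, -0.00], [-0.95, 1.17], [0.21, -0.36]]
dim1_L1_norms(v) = [1.76, 1.36, 0.19, 2.12, 0.57]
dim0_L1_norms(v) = [3.06, 2.94]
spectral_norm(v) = 2.21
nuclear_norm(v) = 2.76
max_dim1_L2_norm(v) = 1.51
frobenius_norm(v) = 2.28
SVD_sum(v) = [[-0.86, 0.91], [-0.65, 0.69], [0.09, -0.09], [-1.03, 1.09], [0.28, -0.29]] + [[0.14, 0.13], [-0.34, -0.32], [0.10, 0.09], [0.08, 0.08], [-0.07, -0.07]]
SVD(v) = [[-0.56, 0.36], [-0.43, -0.85], [0.06, 0.25], [-0.68, 0.22], [0.18, -0.18]] @ diag([2.2145692501609675, 0.5421098009089031]) @ [[0.69,-0.72], [0.72,0.69]]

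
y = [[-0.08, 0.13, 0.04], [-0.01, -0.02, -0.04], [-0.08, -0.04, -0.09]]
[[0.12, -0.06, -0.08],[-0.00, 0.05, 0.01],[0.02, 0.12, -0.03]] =y @ [[-0.26, -0.37, 0.89], [0.90, -0.43, 0.08], [-0.36, -0.82, -0.44]]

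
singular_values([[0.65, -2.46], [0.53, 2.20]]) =[3.3, 0.83]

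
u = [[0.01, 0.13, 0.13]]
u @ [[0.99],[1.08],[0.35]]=[[0.20]]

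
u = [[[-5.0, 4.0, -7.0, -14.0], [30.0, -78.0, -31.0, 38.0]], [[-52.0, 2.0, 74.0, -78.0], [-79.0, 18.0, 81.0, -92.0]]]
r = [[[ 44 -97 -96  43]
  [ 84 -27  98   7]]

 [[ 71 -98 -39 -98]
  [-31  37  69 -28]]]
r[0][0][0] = 44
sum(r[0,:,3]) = 50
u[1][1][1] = 18.0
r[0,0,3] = 43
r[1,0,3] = -98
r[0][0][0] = 44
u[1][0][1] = 2.0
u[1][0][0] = -52.0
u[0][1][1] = -78.0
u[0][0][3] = -14.0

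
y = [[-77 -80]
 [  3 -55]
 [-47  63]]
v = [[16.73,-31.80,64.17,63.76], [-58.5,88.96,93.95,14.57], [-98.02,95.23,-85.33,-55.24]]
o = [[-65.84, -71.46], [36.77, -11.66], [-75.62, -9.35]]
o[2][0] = -75.62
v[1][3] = 14.57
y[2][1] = 63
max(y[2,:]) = 63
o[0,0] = -65.84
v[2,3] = -55.24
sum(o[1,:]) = 25.110000000000003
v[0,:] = [16.73, -31.8, 64.17, 63.76]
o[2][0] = -75.62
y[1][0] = 3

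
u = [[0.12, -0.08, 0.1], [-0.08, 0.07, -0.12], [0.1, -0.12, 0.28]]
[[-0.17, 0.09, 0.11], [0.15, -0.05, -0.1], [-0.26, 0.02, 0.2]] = u @ [[-0.79,0.66,-0.16], [0.22,-0.64,-1.32], [-0.57,-0.43,0.21]]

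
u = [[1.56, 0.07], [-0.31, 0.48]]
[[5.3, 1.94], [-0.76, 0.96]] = u @ [[3.37, 1.12],  [0.59, 2.72]]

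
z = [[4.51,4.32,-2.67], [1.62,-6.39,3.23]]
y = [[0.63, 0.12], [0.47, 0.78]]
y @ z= [[3.04, 1.95, -1.29], [3.38, -2.95, 1.26]]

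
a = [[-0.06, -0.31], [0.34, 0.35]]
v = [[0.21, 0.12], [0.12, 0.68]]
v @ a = [[0.03, -0.02], [0.22, 0.20]]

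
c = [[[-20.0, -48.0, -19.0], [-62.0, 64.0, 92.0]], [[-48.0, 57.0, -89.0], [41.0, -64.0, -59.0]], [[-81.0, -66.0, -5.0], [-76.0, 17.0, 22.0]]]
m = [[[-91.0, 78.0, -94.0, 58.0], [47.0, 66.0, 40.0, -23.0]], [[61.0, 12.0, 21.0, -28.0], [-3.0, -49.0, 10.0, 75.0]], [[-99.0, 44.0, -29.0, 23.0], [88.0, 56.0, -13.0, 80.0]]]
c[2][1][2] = 22.0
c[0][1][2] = 92.0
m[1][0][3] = -28.0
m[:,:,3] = [[58.0, -23.0], [-28.0, 75.0], [23.0, 80.0]]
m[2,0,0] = -99.0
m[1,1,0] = -3.0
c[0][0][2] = -19.0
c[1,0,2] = -89.0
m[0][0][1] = 78.0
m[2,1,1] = 56.0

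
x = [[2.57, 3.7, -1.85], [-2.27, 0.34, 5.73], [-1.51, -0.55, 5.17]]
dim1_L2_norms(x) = [4.87, 6.17, 5.41]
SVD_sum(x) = [[1.33,  0.58,  -3.00], [-2.40,  -1.05,  5.4], [-2.14,  -0.94,  4.82]] + [[1.18, 3.14, 1.14], [0.46, 1.22, 0.44], [0.22, 0.59, 0.21]] + [[0.05,-0.03,0.02],[-0.33,0.17,-0.12],[0.41,-0.2,0.14]]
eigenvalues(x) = [(3.38+2.08j), (3.38-2.08j), (1.32+0j)]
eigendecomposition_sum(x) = [[(1.33+1.89j), (2.86+1.18j), -2.41-4.63j], [(-1.14+1.81j), (0.01+2.87j), (3.09-3.71j)], [-0.74+1.30j, (0.1+2j), 2.04-2.68j]] + [[(1.33-1.89j), 2.86-1.18j, (-2.41+4.63j)], [(-1.14-1.81j), 0.01-2.87j, 3.09+3.71j], [(-0.74-1.3j), (0.1-2j), 2.04+2.68j]] + [[-0.09-0.00j, (-2.03-0j), 2.97+0.00j], [(0.01+0j), (0.31+0j), (-0.46-0j)], [(-0.03-0j), (-0.75-0j), 1.10+0.00j]]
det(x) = 20.77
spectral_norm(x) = 8.71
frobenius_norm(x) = 9.55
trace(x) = 8.08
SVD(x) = [[-0.38,  -0.92,  0.1], [0.69,  -0.36,  -0.63], [0.61,  -0.17,  0.77]] @ diag([8.708322460947228, 3.861880151494596, 0.6174962442428796]) @ [[-0.40, -0.17, 0.9], [-0.33, -0.89, -0.32], [0.85, -0.43, 0.30]]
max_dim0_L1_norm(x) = 12.75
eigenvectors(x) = [[(-0.66+0j), -0.66-0.00j, (0.93+0j)], [(-0.24-0.57j), -0.24+0.57j, -0.14+0.00j], [(-0.18-0.39j), -0.18+0.39j, (0.34+0j)]]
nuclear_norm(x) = 13.19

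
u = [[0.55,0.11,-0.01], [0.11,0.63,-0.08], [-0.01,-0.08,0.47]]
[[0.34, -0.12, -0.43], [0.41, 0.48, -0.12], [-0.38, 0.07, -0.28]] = u @ [[0.51,  -0.39,  -0.76], [0.47,  0.87,  -0.14], [-0.72,  0.28,  -0.63]]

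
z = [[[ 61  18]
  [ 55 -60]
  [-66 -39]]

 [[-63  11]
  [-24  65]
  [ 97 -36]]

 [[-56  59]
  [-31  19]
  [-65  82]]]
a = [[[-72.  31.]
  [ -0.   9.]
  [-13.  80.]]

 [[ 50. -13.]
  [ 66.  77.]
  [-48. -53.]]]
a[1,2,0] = -48.0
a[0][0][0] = -72.0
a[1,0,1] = -13.0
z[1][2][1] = -36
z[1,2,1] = -36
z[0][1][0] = 55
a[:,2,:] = [[-13.0, 80.0], [-48.0, -53.0]]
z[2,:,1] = [59, 19, 82]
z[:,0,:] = [[61, 18], [-63, 11], [-56, 59]]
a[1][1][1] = 77.0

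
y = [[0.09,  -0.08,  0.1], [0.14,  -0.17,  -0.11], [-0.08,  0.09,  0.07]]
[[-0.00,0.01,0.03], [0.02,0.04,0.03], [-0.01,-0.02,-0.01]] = y @ [[0.03,  0.02,  0.23],  [-0.05,  -0.18,  -0.01],  [-0.11,  -0.07,  0.08]]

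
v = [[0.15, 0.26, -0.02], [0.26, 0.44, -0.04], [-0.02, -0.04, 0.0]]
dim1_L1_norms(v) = [0.43, 0.74, 0.06]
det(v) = 0.00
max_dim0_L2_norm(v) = 0.51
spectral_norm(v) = 0.60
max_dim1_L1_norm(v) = 0.74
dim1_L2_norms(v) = [0.3, 0.51, 0.04]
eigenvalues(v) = [0.6, -0.0, -0.01]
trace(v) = 0.59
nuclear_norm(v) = 0.60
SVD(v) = [[-0.50, 0.55, 0.67], [-0.86, -0.39, -0.33], [0.07, -0.74, 0.67]] @ diag([0.5960398644698073, 0.006039864469807364, 3.98715202261762e-17]) @ [[-0.50, -0.86, 0.07],[-0.55, 0.39, 0.74],[0.67, -0.33, 0.67]]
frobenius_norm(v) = 0.60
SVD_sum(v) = [[0.15, 0.26, -0.02], [0.26, 0.44, -0.04], [-0.02, -0.04, 0.00]] + [[-0.0, 0.00, 0.00], [0.00, -0.00, -0.00], [0.0, -0.00, -0.00]] + [[0.00,-0.0,0.00], [-0.00,0.00,-0.00], [0.00,-0.00,0.00]]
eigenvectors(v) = [[-0.5, -0.67, -0.55], [-0.86, 0.33, 0.39], [0.07, -0.67, 0.74]]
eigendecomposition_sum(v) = [[0.15, 0.26, -0.02], [0.26, 0.44, -0.04], [-0.02, -0.04, 0.0]] + [[-0.0, 0.00, -0.00], [0.0, -0.0, 0.0], [-0.00, 0.0, -0.0]] + [[-0.00, 0.0, 0.0], [0.00, -0.0, -0.00], [0.00, -0.0, -0.0]]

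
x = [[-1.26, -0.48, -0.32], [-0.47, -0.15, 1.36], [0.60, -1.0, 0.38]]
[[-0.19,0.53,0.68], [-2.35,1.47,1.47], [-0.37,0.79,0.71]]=x @ [[0.51, -0.38, -0.49], [0.09, -0.69, -0.68], [-1.54, 0.87, 0.84]]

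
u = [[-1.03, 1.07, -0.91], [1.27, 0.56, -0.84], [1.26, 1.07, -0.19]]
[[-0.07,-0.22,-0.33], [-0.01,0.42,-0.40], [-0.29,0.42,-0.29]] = u @ [[-0.03, 0.29, -0.07], [-0.27, 0.05, -0.14], [-0.21, -0.03, 0.28]]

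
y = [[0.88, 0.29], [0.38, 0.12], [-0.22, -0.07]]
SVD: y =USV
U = [[-0.9, 0.44], [-0.39, -0.82], [0.22, 0.37]]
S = [1.03, 0.0]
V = [[-0.95, -0.31], [-0.31, 0.95]]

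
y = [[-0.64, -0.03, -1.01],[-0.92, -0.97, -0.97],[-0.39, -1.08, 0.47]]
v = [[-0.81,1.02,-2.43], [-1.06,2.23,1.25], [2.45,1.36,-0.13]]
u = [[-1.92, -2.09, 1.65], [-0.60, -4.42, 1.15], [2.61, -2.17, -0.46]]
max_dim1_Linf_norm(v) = 2.45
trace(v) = 1.29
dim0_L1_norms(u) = [5.13, 8.68, 3.26]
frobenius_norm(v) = 4.81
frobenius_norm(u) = 6.61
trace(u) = -6.80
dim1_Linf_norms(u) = [2.09, 4.42, 2.61]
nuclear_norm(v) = 8.33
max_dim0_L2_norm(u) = 5.35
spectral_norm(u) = 5.57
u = y @ v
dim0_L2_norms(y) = [1.19, 1.45, 1.48]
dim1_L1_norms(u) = [5.66, 6.17, 5.24]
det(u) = 6.79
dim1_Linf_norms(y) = [1.01, 0.97, 1.08]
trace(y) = -1.14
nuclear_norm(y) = 3.42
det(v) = 21.37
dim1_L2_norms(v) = [2.76, 2.77, 2.81]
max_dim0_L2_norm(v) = 2.8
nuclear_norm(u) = 9.46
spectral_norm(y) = 2.00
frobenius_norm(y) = 2.39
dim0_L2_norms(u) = [3.3, 5.35, 2.06]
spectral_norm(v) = 2.85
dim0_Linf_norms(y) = [0.92, 1.08, 1.01]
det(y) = 0.32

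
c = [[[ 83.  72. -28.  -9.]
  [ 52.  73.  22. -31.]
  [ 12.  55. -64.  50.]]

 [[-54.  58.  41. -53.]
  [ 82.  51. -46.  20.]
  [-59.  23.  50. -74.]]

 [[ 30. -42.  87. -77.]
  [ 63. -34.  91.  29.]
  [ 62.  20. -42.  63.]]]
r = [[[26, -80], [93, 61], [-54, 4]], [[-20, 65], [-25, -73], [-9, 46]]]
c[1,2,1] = 23.0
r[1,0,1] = 65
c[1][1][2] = -46.0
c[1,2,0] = -59.0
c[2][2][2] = -42.0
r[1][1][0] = -25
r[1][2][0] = -9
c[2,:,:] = [[30.0, -42.0, 87.0, -77.0], [63.0, -34.0, 91.0, 29.0], [62.0, 20.0, -42.0, 63.0]]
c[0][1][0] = 52.0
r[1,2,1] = 46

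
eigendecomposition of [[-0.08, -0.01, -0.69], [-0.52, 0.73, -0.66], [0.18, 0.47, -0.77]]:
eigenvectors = [[(-0.26+0j),(-0.65+0j),(-0.65-0j)],[0.93+0.00j,(-0.5+0.06j),-0.50-0.06j],[0.27+0.00j,-0.30+0.48j,(-0.3-0.48j)]]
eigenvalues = [(0.68+0j), (-0.4+0.51j), (-0.4-0.51j)]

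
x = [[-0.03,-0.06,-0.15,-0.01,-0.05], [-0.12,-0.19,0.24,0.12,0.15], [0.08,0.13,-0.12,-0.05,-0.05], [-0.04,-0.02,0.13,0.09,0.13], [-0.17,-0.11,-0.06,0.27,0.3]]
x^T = [[-0.03, -0.12, 0.08, -0.04, -0.17],[-0.06, -0.19, 0.13, -0.02, -0.11],[-0.15, 0.24, -0.12, 0.13, -0.06],[-0.01, 0.12, -0.05, 0.09, 0.27],[-0.05, 0.15, -0.05, 0.13, 0.3]]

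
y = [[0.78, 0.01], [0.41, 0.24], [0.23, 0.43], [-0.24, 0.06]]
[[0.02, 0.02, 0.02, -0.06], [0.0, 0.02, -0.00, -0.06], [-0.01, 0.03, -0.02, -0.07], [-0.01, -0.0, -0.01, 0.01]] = y@[[0.02, 0.02, 0.03, -0.07],[-0.03, 0.05, -0.06, -0.12]]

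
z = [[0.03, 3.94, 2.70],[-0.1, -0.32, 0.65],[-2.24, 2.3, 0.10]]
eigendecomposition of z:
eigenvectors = [[(-0.79+0j), -0.79-0.00j, (-0.05+0j)], [-0.13-0.09j, (-0.13+0.09j), (-0.55+0j)], [(0.03-0.59j), 0.03+0.59j, (0.83+0j)]]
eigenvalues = [(0.56+2.46j), (0.56-2.46j), (-1.3+0j)]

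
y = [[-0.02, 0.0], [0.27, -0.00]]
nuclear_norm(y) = 0.27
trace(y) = -0.02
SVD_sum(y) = [[-0.02, 0.00], [0.27, 0.0]] + [[-0.00,-0.0], [-0.00,-0.0]]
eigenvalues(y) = [-0.0, -0.02]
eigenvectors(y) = [[0.00, 0.07],  [1.00, -1.0]]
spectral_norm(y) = 0.27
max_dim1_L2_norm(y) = 0.27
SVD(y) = [[-0.07, 1.00], [1.00, 0.07]] @ diag([0.2707397274136177, -0.0]) @ [[1.0, 0.00], [0.0, 1.00]]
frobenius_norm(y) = 0.27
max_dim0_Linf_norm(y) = 0.27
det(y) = 0.00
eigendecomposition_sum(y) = [[-0.0,-0.00],[-0.00,-0.00]] + [[-0.02, -0.00], [0.27, -0.00]]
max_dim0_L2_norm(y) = 0.27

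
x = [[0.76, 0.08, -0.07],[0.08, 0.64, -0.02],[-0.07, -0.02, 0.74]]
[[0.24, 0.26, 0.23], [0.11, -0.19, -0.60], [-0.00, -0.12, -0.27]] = x @[[0.3, 0.37, 0.38],  [0.13, -0.35, -1.00],  [0.03, -0.14, -0.36]]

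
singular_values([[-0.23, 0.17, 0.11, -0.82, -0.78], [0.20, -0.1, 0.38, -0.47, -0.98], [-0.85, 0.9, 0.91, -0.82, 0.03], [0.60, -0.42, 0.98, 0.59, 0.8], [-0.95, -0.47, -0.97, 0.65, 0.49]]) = [2.32, 1.79, 1.44, 0.57, 0.16]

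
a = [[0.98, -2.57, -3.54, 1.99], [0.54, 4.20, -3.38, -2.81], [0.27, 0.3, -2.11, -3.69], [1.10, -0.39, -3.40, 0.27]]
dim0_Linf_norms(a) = [1.1, 4.2, 3.54, 3.69]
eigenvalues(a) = [-4.11, -0.39, 3.56, 4.28]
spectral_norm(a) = 7.23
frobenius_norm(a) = 9.62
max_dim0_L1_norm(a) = 12.43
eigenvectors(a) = [[0.49,0.95,0.74,0.79],[0.38,0.06,0.14,-0.32],[0.66,0.29,-0.33,-0.25],[0.43,-0.06,0.57,0.46]]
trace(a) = 3.34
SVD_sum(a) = [[0.03, 0.11, -0.17, -0.14], [0.76, 2.72, -4.0, -3.24], [0.47, 1.69, -2.48, -2.01], [0.27, 0.99, -1.45, -1.17]] + [[1.07,-2.68,-3.34,2.12], [-0.24,0.59,0.74,-0.47], [-0.06,0.14,0.18,-0.11], [0.63,-1.58,-1.97,1.25]] + [[-0.00,  -0.00,  0.00,  -0.0], [0.08,  0.88,  -0.11,  0.90], [-0.13,  -1.54,  0.20,  -1.56], [0.02,  0.2,  -0.03,  0.20]] + [[-0.12, -0.0, -0.03, 0.01], [-0.06, -0.0, -0.01, 0.00], [-0.01, -0.00, -0.00, 0.00], [0.18, 0.0, 0.05, -0.01]]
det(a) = 24.63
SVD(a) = [[-0.03, -0.84, 0.0, 0.53], [-0.81, 0.19, -0.49, 0.25], [-0.5, 0.05, 0.86, 0.04], [-0.29, -0.50, -0.11, -0.81]] @ diag([7.234945917170526, 5.79591515041103, 2.558402792518913, 0.22956545054701408]) @ [[-0.13,-0.46,0.68,0.55], [-0.22,0.55,0.68,-0.43], [-0.06,-0.7,0.09,-0.71], [-0.97,-0.02,-0.25,0.07]]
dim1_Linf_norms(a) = [3.54, 4.2, 3.69, 3.4]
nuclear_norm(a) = 15.82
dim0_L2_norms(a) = [1.59, 4.95, 6.32, 5.05]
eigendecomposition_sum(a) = [[0.54, 0.15, -2.21, -2.01], [0.42, 0.12, -1.73, -1.57], [0.73, 0.21, -3.01, -2.73], [0.47, 0.13, -1.93, -1.76]] + [[-0.36, -0.16, 0.02, 0.52], [-0.02, -0.01, 0.00, 0.03], [-0.11, -0.05, 0.01, 0.16], [0.02, 0.01, -0.00, -0.03]] + [[0.78, 5.03, -3.64, 0.26], [0.15, 0.98, -0.71, 0.05], [-0.34, -2.21, 1.6, -0.12], [0.60, 3.85, -2.79, 0.20]] + [[0.02, -7.6, 2.29, 3.22], [-0.01, 3.12, -0.94, -1.32], [-0.01, 2.36, -0.71, -1.00], [0.01, -4.38, 1.32, 1.86]]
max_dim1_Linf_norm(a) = 4.2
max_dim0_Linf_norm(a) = 4.2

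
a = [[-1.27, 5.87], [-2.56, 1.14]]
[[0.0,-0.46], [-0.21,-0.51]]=a @ [[0.09, 0.18], [0.02, -0.04]]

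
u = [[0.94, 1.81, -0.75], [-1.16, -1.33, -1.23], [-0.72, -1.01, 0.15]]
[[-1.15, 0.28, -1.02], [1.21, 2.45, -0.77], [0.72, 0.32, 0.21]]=u@[[-0.21, -0.58, 1.05],[-0.59, -0.1, -0.87],[-0.15, -1.34, 0.58]]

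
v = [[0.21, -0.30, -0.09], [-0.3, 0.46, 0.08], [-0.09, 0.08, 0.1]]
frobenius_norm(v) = 0.69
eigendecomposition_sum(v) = [[0.21, -0.31, -0.07], [-0.31, 0.45, 0.11], [-0.07, 0.11, 0.03]] + [[-0.0, -0.00, -0.0], [-0.0, -0.00, -0.0], [-0.0, -0.00, -0.00]] + [[0.00,0.01,-0.02], [0.01,0.01,-0.03], [-0.02,-0.03,0.07]]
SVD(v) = [[-0.55, -0.19, 0.81],  [0.81, -0.35, 0.47],  [0.2, 0.92, 0.35]] @ diag([0.6833174309653975, 0.08817628564158989, 0.001493716606987426]) @ [[-0.55, 0.81, 0.20], [-0.19, -0.35, 0.92], [-0.81, -0.47, -0.35]]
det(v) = -0.00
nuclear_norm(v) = 0.77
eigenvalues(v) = [0.68, -0.0, 0.09]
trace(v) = 0.77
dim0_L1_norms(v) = [0.6, 0.84, 0.27]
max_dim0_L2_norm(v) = 0.55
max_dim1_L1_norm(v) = 0.84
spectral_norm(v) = 0.68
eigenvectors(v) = [[0.55, -0.81, -0.19], [-0.81, -0.47, -0.35], [-0.20, -0.35, 0.92]]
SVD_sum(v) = [[0.21, -0.31, -0.07], [-0.31, 0.45, 0.11], [-0.07, 0.11, 0.03]] + [[0.0, 0.01, -0.02], [0.01, 0.01, -0.03], [-0.02, -0.03, 0.07]] + [[-0.0, -0.0, -0.00], [-0.0, -0.0, -0.00], [-0.00, -0.0, -0.0]]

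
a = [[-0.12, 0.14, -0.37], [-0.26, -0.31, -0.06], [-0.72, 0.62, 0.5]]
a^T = [[-0.12, -0.26, -0.72], [0.14, -0.31, 0.62], [-0.37, -0.06, 0.5]]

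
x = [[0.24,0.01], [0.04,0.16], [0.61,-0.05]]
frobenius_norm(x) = 0.68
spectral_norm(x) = 0.66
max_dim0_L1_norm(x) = 0.89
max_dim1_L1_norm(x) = 0.66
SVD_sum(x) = [[0.24, -0.01],[0.03, -0.00],[0.61, -0.03]] + [[0.0, 0.02], [0.01, 0.16], [-0.0, -0.02]]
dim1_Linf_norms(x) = [0.24, 0.16, 0.61]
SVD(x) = [[-0.36, -0.14], [-0.05, -0.98], [-0.93, 0.1]] @ diag([0.6576205637169156, 0.16442382484496063]) @ [[-1.0,0.05], [-0.05,-1.0]]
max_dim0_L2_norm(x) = 0.66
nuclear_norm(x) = 0.82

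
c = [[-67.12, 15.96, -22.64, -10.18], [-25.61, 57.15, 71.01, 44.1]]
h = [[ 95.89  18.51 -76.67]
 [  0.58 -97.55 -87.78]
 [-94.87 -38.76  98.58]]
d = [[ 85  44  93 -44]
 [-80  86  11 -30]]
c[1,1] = 57.15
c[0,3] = -10.18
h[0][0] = 95.89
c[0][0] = -67.12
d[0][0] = 85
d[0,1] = 44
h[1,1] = -97.55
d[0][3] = -44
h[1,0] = 0.58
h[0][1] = 18.51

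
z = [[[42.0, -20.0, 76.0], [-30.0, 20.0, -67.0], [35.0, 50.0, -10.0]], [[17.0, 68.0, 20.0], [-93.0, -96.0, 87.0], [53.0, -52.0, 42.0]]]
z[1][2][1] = -52.0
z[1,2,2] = 42.0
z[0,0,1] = -20.0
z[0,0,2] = 76.0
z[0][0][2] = 76.0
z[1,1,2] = 87.0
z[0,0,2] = 76.0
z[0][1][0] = -30.0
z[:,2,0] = [35.0, 53.0]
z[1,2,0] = 53.0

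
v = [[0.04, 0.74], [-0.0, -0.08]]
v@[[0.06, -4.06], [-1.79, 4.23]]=[[-1.32, 2.97], [0.14, -0.34]]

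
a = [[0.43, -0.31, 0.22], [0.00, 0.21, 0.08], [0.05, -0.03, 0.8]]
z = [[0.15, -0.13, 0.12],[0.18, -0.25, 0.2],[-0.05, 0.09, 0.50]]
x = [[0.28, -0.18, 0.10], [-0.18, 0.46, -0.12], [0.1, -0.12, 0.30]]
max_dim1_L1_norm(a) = 0.96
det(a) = 0.07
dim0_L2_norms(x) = [0.35, 0.51, 0.34]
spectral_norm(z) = 0.56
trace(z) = 0.40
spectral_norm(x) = 0.64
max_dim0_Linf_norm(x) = 0.46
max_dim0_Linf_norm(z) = 0.5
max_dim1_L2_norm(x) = 0.51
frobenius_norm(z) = 0.67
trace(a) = 1.44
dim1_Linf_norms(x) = [0.28, 0.46, 0.3]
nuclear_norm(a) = 1.53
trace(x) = 1.04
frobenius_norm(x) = 0.70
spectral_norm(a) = 0.86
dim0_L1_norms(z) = [0.38, 0.47, 0.82]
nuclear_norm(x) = 1.04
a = x + z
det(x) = 0.02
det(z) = -0.01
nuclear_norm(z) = 0.97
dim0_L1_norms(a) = [0.48, 0.55, 1.1]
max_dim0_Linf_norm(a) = 0.8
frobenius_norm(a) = 1.01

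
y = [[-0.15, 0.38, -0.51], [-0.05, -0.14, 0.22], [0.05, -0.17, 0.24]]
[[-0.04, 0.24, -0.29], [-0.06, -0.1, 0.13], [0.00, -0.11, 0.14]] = y @ [[0.71, 0.07, -0.08],[0.07, 0.60, -0.05],[-0.08, -0.05, 0.55]]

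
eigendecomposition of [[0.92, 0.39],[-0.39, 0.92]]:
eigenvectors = [[(0.71+0j), 0.71-0.00j], [0.00+0.71j, 0.00-0.71j]]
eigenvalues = [(0.92+0.39j), (0.92-0.39j)]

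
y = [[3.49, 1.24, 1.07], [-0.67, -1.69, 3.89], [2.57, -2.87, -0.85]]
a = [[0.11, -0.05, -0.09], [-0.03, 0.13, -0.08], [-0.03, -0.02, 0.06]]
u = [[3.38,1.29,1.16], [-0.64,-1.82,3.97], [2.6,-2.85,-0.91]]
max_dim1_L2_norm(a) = 0.16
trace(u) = 0.65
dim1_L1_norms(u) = [5.83, 6.43, 6.36]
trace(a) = 0.30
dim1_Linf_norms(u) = [3.38, 3.97, 2.85]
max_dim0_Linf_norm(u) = 3.97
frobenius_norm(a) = 0.23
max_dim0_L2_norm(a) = 0.14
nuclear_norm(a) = 0.32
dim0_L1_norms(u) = [6.62, 5.96, 6.04]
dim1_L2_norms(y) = [3.86, 4.29, 3.95]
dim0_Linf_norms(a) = [0.11, 0.13, 0.09]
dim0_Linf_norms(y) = [3.49, 2.87, 3.89]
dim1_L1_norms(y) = [5.8, 6.25, 6.29]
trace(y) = 0.95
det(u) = 64.01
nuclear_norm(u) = 12.10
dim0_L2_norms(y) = [4.39, 3.55, 4.12]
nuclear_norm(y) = 12.01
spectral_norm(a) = 0.16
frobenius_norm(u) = 7.04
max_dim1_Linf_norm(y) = 3.89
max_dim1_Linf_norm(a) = 0.13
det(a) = 0.00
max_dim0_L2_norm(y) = 4.39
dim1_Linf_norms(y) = [3.49, 3.89, 2.87]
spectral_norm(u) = 4.41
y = u + a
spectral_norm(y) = 4.45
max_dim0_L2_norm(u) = 4.31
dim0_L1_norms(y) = [6.73, 5.8, 5.81]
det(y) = 62.37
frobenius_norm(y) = 6.99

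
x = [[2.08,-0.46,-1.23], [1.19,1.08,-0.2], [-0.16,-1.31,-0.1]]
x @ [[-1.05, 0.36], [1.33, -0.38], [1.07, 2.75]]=[[-4.11,-2.46], [-0.03,-0.53], [-1.68,0.17]]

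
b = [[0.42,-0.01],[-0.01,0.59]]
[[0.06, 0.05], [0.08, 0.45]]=b @ [[0.15, 0.14], [0.14, 0.76]]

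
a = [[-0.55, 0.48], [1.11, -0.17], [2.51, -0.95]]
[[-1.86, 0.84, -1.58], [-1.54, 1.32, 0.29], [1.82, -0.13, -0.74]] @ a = [[-2.01, 0.47], [3.04, -1.24], [-3.0, 1.6]]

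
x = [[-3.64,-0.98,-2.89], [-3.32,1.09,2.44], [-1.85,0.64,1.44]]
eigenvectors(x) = [[-0.89, -0.3, -0.04], [-0.41, 0.83, -0.93], [-0.22, 0.48, 0.36]]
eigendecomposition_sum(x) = [[-4.15,-0.50,-1.72],  [-1.91,-0.23,-0.79],  [-1.03,-0.13,-0.43]] + [[0.51, -0.48, -1.17], [-1.41, 1.32, 3.23], [-0.82, 0.76, 1.87]] + [[0.00,-0.00,0.00], [0.00,-0.0,0.00], [-0.0,0.0,-0.0]]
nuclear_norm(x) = 9.61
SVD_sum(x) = [[-3.39, 0.22, 0.19], [-3.50, 0.22, 0.20], [-1.96, 0.12, 0.11]] + [[-0.25, -1.2, -3.08], [0.18, 0.87, 2.24], [0.11, 0.51, 1.33]] + [[0.00, 0.00, -0.00],[-0.00, -0.0, 0.00],[0.0, 0.0, -0.00]]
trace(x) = -1.11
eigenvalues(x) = [-4.81, 3.7, -0.0]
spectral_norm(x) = 5.27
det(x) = 0.02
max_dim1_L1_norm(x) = 7.51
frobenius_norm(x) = 6.83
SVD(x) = [[-0.65,  0.76,  0.01],[-0.67,  -0.55,  -0.5],[-0.37,  -0.33,  0.87]] @ diag([5.271338362237931, 4.341070249642617, 0.000979013027556434]) @ [[1.00, -0.06, -0.06], [-0.08, -0.36, -0.93], [0.04, 0.93, -0.36]]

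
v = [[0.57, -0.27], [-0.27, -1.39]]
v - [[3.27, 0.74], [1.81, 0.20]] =[[-2.70,-1.01], [-2.08,-1.59]]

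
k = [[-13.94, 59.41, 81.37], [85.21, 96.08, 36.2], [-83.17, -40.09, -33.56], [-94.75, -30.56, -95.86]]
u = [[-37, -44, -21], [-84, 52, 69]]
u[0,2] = -21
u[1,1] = 52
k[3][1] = -30.56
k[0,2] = 81.37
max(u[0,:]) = -21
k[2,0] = -83.17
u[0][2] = -21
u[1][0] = -84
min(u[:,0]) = -84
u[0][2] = -21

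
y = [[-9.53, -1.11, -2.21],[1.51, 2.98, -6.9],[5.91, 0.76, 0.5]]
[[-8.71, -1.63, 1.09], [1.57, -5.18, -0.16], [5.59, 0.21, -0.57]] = y @[[1.05, -0.12, -0.03], [-0.63, 0.57, -0.41], [-0.27, 0.97, -0.16]]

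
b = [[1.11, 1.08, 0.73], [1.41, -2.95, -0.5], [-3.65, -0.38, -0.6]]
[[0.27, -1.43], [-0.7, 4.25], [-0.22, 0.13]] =b@ [[0.05, 0.13], [0.28, -1.35], [-0.12, -0.16]]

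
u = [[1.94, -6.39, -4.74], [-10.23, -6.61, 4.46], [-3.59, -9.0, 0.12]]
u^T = [[1.94, -10.23, -3.59],[-6.39, -6.61, -9.0],[-4.74, 4.46, 0.12]]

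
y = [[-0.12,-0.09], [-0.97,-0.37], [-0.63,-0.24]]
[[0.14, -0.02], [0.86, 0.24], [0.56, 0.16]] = y@[[-0.62, -0.64], [-0.70, 1.02]]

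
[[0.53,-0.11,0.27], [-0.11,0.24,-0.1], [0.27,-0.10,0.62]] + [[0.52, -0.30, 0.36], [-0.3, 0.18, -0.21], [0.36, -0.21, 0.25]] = [[1.05, -0.41, 0.63], [-0.41, 0.42, -0.31], [0.63, -0.31, 0.87]]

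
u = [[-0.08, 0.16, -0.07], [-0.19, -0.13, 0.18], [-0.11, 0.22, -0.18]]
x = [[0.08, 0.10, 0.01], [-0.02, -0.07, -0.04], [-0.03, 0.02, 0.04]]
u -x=[[-0.16, 0.06, -0.08], [-0.17, -0.06, 0.22], [-0.08, 0.20, -0.22]]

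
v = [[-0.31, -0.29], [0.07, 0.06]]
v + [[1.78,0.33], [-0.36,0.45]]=[[1.47, 0.04], [-0.29, 0.51]]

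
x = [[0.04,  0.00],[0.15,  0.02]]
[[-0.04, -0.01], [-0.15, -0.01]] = x @ [[-0.98, -0.22], [-0.22, 0.98]]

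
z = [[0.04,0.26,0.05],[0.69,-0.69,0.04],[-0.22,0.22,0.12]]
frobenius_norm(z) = 1.07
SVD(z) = [[0.16, 0.97, -0.19], [-0.94, 0.21, 0.27], [0.3, 0.14, 0.94]] @ diag([1.0364830245139145, 0.21829245174668055, 0.12145511683297343]) @ [[-0.68,0.73,0.01], [0.69,0.64,0.34], [-0.24,-0.23,0.94]]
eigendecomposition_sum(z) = [[-0.15, 0.20, -0.00], [0.55, -0.74, 0.00], [-0.15, 0.20, -0.0]] + [[0.27,0.14,0.25],[0.2,0.11,0.19],[-0.20,-0.10,-0.18]] + [[-0.09, -0.08, -0.2],[-0.06, -0.06, -0.15],[0.13, 0.12, 0.30]]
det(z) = -0.03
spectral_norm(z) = 1.04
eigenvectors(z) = [[0.25, -0.69, -0.51], [-0.93, -0.52, -0.38], [0.26, 0.50, 0.77]]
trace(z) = -0.53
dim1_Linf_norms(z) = [0.26, 0.69, 0.22]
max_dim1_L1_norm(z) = 1.42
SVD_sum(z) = [[-0.11, 0.12, 0.0], [0.67, -0.71, -0.01], [-0.21, 0.23, 0.00]] + [[0.15, 0.14, 0.07], [0.03, 0.03, 0.02], [0.02, 0.02, 0.01]] + [[0.01, 0.01, -0.02], [-0.01, -0.01, 0.03], [-0.03, -0.03, 0.11]]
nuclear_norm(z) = 1.38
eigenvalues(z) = [-0.88, 0.2, 0.16]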